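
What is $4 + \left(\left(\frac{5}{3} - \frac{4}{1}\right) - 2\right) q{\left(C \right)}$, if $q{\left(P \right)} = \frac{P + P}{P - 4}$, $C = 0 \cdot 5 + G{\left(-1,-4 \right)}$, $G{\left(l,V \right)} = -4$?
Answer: $- \frac{1}{3} \approx -0.33333$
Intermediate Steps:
$C = -4$ ($C = 0 \cdot 5 - 4 = 0 - 4 = -4$)
$q{\left(P \right)} = \frac{2 P}{-4 + P}$
$4 + \left(\left(\frac{5}{3} - \frac{4}{1}\right) - 2\right) q{\left(C \right)} = 4 + \left(\left(\frac{5}{3} - \frac{4}{1}\right) - 2\right) 2 \left(-4\right) \frac{1}{-4 - 4} = 4 + \left(\left(5 \cdot \frac{1}{3} - 4\right) - 2\right) 2 \left(-4\right) \frac{1}{-8} = 4 + \left(\left(\frac{5}{3} - 4\right) - 2\right) 2 \left(-4\right) \left(- \frac{1}{8}\right) = 4 + \left(- \frac{7}{3} - 2\right) 1 = 4 - \frac{13}{3} = - \frac{1}{3}$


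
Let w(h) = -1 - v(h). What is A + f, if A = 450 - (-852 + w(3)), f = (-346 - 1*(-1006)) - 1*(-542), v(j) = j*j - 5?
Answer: 2509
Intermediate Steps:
v(j) = -5 + j² (v(j) = j² - 5 = -5 + j²)
w(h) = 4 - h² (w(h) = -1 - (-5 + h²) = -1 + (5 - h²) = 4 - h²)
f = 1202 (f = (-346 + 1006) + 542 = 660 + 542 = 1202)
A = 1307 (A = 450 - (-852 + (4 - 1*3²)) = 450 - (-852 + (4 - 1*9)) = 450 - (-852 + (4 - 9)) = 450 - (-852 - 5) = 450 - 1*(-857) = 450 + 857 = 1307)
A + f = 1307 + 1202 = 2509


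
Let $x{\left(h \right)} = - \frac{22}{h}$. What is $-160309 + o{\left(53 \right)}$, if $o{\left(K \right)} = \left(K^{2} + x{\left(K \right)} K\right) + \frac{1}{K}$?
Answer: $- \frac{8348665}{53} \approx -1.5752 \cdot 10^{5}$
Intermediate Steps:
$o{\left(K \right)} = -22 + \frac{1}{K} + K^{2}$ ($o{\left(K \right)} = \left(K^{2} + - \frac{22}{K} K\right) + \frac{1}{K} = \left(K^{2} - 22\right) + \frac{1}{K} = \left(-22 + K^{2}\right) + \frac{1}{K} = -22 + \frac{1}{K} + K^{2}$)
$-160309 + o{\left(53 \right)} = -160309 + \left(-22 + \frac{1}{53} + 53^{2}\right) = -160309 + \left(-22 + \frac{1}{53} + 2809\right) = -160309 + \frac{147712}{53} = - \frac{8348665}{53}$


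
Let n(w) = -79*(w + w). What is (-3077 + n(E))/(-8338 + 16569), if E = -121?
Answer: 16041/8231 ≈ 1.9489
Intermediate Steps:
n(w) = -158*w
(-3077 + n(E))/(-8338 + 16569) = (-3077 - 158*(-121))/(-8338 + 16569) = (-3077 + 19118)/8231 = 16041*(1/8231) = 16041/8231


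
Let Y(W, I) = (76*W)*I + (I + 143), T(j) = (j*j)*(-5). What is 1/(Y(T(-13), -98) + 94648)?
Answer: 1/6388253 ≈ 1.5654e-7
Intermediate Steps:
T(j) = -5*j**2 (T(j) = j**2*(-5) = -5*j**2)
Y(W, I) = 143 + I + 76*I*W (Y(W, I) = 76*I*W + (143 + I) = 143 + I + 76*I*W)
1/(Y(T(-13), -98) + 94648) = 1/((143 - 98 + 76*(-98)*(-5*(-13)**2)) + 94648) = 1/((143 - 98 + 76*(-98)*(-5*169)) + 94648) = 1/((143 - 98 + 76*(-98)*(-845)) + 94648) = 1/((143 - 98 + 6293560) + 94648) = 1/(6293605 + 94648) = 1/6388253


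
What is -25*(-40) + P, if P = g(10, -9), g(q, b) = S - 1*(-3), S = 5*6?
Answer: 1033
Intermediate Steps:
S = 30
g(q, b) = 33 (g(q, b) = 30 - 1*(-3) = 30 + 3 = 33)
P = 33
-25*(-40) + P = -25*(-40) + 33 = 1000 + 33 = 1033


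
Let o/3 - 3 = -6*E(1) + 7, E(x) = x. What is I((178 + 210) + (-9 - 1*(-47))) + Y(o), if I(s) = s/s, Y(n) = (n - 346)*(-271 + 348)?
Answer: -25717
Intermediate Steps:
o = 12 (o = 9 + 3*(-6*1 + 7) = 9 + 3*(-6 + 7) = 9 + 3*1 = 9 + 3 = 12)
Y(n) = -26642 + 77*n (Y(n) = (-346 + n)*77 = -26642 + 77*n)
I(s) = 1
I((178 + 210) + (-9 - 1*(-47))) + Y(o) = 1 + (-26642 + 77*12) = 1 + (-26642 + 924) = 1 - 25718 = -25717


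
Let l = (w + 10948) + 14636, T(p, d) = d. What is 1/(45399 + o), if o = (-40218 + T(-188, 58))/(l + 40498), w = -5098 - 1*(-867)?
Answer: 61851/2807933389 ≈ 2.2027e-5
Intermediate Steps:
w = -4231 (w = -5098 + 867 = -4231)
l = 21353 (l = (-4231 + 10948) + 14636 = 6717 + 14636 = 21353)
o = -40160/61851 (o = (-40218 + 58)/(21353 + 40498) = -40160/61851 ≈ -0.64930)
1/(45399 + o) = 1/(45399 - 40160/61851) = 1/(2807933389/61851) = 61851/2807933389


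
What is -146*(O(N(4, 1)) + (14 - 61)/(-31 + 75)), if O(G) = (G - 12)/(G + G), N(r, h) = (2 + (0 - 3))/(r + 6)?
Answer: -190895/22 ≈ -8677.0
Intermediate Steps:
N(r, h) = -1/(6 + r) (N(r, h) = (2 - 3)/(6 + r) = -1/(6 + r))
O(G) = (-12 + G)/(2*G) (O(G) = (-12 + G)/((2*G)) = (-12 + G)*(1/(2*G)) = (-12 + G)/(2*G))
-146*(O(N(4, 1)) + (14 - 61)/(-31 + 75)) = -146*((-12 - 1/(6 + 4))/(2*((-1/(6 + 4)))) + (14 - 61)/(-31 + 75)) = -146*((-12 - 1/10)/(2*((-1/10))) - 47/44) = -146*((-12 - 1*⅒)/(2*((-1*⅒))) - 47*1/44) = -146*((-12 - ⅒)/(2*(-⅒)) - 47/44) = -146*((½)*(-10)*(-121/10) - 47/44) = -146*(121/2 - 47/44) = -146*2615/44 = -190895/22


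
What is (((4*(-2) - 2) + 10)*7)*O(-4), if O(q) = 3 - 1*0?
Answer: 0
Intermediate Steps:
O(q) = 3 (O(q) = 3 + 0 = 3)
(((4*(-2) - 2) + 10)*7)*O(-4) = (((4*(-2) - 2) + 10)*7)*3 = (((-8 - 2) + 10)*7)*3 = ((-10 + 10)*7)*3 = (0*7)*3 = 0*3 = 0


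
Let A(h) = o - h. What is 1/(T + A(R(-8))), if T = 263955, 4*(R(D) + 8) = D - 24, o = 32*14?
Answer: 1/264419 ≈ 3.7819e-6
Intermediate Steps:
o = 448
R(D) = -14 + D/4 (R(D) = -8 + (D - 24)/4 = -8 + (-24 + D)/4 = -8 + (-6 + D/4) = -14 + D/4)
A(h) = 448 - h
1/(T + A(R(-8))) = 1/(263955 + (448 - (-14 + (1/4)*(-8)))) = 1/(263955 + (448 - (-14 - 2))) = 1/(263955 + (448 - 1*(-16))) = 1/(263955 + (448 + 16)) = 1/(263955 + 464) = 1/264419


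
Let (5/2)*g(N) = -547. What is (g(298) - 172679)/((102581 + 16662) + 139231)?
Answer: -288163/430790 ≈ -0.66892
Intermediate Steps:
g(N) = -1094/5 (g(N) = (2/5)*(-547) = -1094/5)
(g(298) - 172679)/((102581 + 16662) + 139231) = (-1094/5 - 172679)/((102581 + 16662) + 139231) = -864489/(5*(119243 + 139231)) = -864489/5/258474 = -864489/5*1/258474 = -288163/430790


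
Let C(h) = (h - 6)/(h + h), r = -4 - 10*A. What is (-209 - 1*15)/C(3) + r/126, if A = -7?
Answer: 9419/21 ≈ 448.52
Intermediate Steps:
r = 66 (r = -4 - 10*(-7) = -4 + 70 = 66)
C(h) = (-6 + h)/(2*h) (C(h) = (-6 + h)/((2*h)) = (-6 + h)*(1/(2*h)) = (-6 + h)/(2*h))
(-209 - 1*15)/C(3) + r/126 = (-209 - 1*15)/(((½)*(-6 + 3)/3)) + 66/126 = (-209 - 15)/(((½)*(⅓)*(-3))) + 66*(1/126) = -224/(-½) + 11/21 = -224*(-2) + 11/21 = 448 + 11/21 = 9419/21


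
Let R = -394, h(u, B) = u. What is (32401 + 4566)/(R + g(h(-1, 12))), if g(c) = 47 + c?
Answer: -36967/348 ≈ -106.23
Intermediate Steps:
(32401 + 4566)/(R + g(h(-1, 12))) = (32401 + 4566)/(-394 + (47 - 1)) = 36967/(-394 + 46) = 36967/(-348) = 36967*(-1/348) = -36967/348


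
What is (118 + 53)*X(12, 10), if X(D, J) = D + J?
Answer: 3762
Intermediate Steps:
(118 + 53)*X(12, 10) = (118 + 53)*(12 + 10) = 171*22 = 3762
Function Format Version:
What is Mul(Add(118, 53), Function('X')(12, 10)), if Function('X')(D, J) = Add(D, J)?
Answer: 3762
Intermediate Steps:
Mul(Add(118, 53), Function('X')(12, 10)) = Mul(Add(118, 53), Add(12, 10)) = Mul(171, 22) = 3762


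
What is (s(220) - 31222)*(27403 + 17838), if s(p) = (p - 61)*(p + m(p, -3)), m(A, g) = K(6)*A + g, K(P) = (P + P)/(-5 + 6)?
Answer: 19138797881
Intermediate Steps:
K(P) = 2*P (K(P) = (2*P)/1 = (2*P)*1 = 2*P)
m(A, g) = g + 12*A (m(A, g) = (2*6)*A + g = 12*A + g = g + 12*A)
s(p) = (-61 + p)*(-3 + 13*p) (s(p) = (p - 61)*(p + (-3 + 12*p)) = (-61 + p)*(-3 + 13*p))
(s(220) - 31222)*(27403 + 17838) = ((183 - 796*220 + 13*220**2) - 31222)*(27403 + 17838) = ((183 - 175120 + 13*48400) - 31222)*45241 = ((183 - 175120 + 629200) - 31222)*45241 = (454263 - 31222)*45241 = 423041*45241 = 19138797881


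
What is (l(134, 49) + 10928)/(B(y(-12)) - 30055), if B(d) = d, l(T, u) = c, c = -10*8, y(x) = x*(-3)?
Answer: -10848/30019 ≈ -0.36137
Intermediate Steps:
y(x) = -3*x
c = -80
l(T, u) = -80
(l(134, 49) + 10928)/(B(y(-12)) - 30055) = (-80 + 10928)/(-3*(-12) - 30055) = 10848/(36 - 30055) = 10848/(-30019) = 10848*(-1/30019) = -10848/30019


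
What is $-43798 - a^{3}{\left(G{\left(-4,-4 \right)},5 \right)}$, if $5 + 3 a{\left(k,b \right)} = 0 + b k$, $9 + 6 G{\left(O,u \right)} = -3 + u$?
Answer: $- \frac{31762367}{729} \approx -43570.0$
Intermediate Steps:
$G{\left(O,u \right)} = -2 + \frac{u}{6}$ ($G{\left(O,u \right)} = - \frac{3}{2} + \frac{-3 + u}{6} = - \frac{3}{2} + \left(- \frac{1}{2} + \frac{u}{6}\right) = -2 + \frac{u}{6}$)
$a{\left(k,b \right)} = - \frac{5}{3} + \frac{b k}{3}$ ($a{\left(k,b \right)} = - \frac{5}{3} + \frac{0 + b k}{3} = - \frac{5}{3} + \frac{b k}{3}$)
$-43798 - a^{3}{\left(G{\left(-4,-4 \right)},5 \right)} = -43798 - \left(- \frac{5}{3} + \frac{1}{3} \cdot 5 \left(-2 + \frac{1}{6} \left(-4\right)\right)\right)^{3} = -43798 - \left(- \frac{5}{3} + \frac{1}{3} \cdot 5 \left(-2 - \frac{2}{3}\right)\right)^{3} = -43798 - \left(- \frac{5}{3} + \frac{1}{3} \cdot 5 \left(- \frac{8}{3}\right)\right)^{3} = -43798 - \left(- \frac{5}{3} - \frac{40}{9}\right)^{3} = -43798 - \left(- \frac{55}{9}\right)^{3} = -43798 - - \frac{166375}{729} = -43798 + \frac{166375}{729} = - \frac{31762367}{729}$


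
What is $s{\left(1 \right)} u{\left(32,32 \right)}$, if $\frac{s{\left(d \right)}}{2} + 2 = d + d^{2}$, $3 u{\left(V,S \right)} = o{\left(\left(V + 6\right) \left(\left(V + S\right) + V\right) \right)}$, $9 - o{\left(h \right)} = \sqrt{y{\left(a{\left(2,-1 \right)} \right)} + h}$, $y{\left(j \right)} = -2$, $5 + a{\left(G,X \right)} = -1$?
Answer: $0$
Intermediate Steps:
$a{\left(G,X \right)} = -6$ ($a{\left(G,X \right)} = -5 - 1 = -6$)
$o{\left(h \right)} = 9 - \sqrt{-2 + h}$
$u{\left(V,S \right)} = 3 - \frac{\sqrt{-2 + \left(6 + V\right) \left(S + 2 V\right)}}{3}$ ($u{\left(V,S \right)} = \frac{9 - \sqrt{-2 + \left(V + 6\right) \left(\left(V + S\right) + V\right)}}{3} = \frac{9 - \sqrt{-2 + \left(6 + V\right) \left(\left(S + V\right) + V\right)}}{3} = \frac{9 - \sqrt{-2 + \left(6 + V\right) \left(S + 2 V\right)}}{3} = 3 - \frac{\sqrt{-2 + \left(6 + V\right) \left(S + 2 V\right)}}{3}$)
$s{\left(d \right)} = -4 + 2 d + 2 d^{2}$ ($s{\left(d \right)} = -4 + 2 \left(d + d^{2}\right) = -4 + \left(2 d + 2 d^{2}\right) = -4 + 2 d + 2 d^{2}$)
$s{\left(1 \right)} u{\left(32,32 \right)} = \left(-4 + 2 \cdot 1 + 2 \cdot 1^{2}\right) \left(3 - \frac{\sqrt{-2 + 2 \cdot 32^{2} + 6 \cdot 32 + 12 \cdot 32 + 32 \cdot 32}}{3}\right) = \left(-4 + 2 + 2 \cdot 1\right) \left(3 - \frac{\sqrt{-2 + 2 \cdot 1024 + 192 + 384 + 1024}}{3}\right) = \left(-4 + 2 + 2\right) \left(3 - \frac{\sqrt{-2 + 2048 + 192 + 384 + 1024}}{3}\right) = 0 \left(3 - \frac{\sqrt{3646}}{3}\right) = 0$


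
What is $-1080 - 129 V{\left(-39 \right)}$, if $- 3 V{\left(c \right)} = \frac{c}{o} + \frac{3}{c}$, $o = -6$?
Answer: $- \frac{20899}{26} \approx -803.81$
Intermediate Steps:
$V{\left(c \right)} = - \frac{1}{c} + \frac{c}{18}$ ($V{\left(c \right)} = - \frac{\frac{c}{-6} + \frac{3}{c}}{3} = - \frac{c \left(- \frac{1}{6}\right) + \frac{3}{c}}{3} = - \frac{- \frac{c}{6} + \frac{3}{c}}{3} = - \frac{\frac{3}{c} - \frac{c}{6}}{3} = - \frac{1}{c} + \frac{c}{18}$)
$-1080 - 129 V{\left(-39 \right)} = -1080 - 129 \left(- \frac{1}{-39} + \frac{1}{18} \left(-39\right)\right) = -1080 - 129 \left(\left(-1\right) \left(- \frac{1}{39}\right) - \frac{13}{6}\right) = -1080 - 129 \left(\frac{1}{39} - \frac{13}{6}\right) = -1080 - - \frac{7181}{26} = -1080 + \frac{7181}{26} = - \frac{20899}{26}$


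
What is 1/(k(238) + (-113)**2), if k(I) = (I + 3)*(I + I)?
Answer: 1/127485 ≈ 7.8441e-6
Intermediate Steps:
k(I) = 2*I*(3 + I) (k(I) = (3 + I)*(2*I) = 2*I*(3 + I))
1/(k(238) + (-113)**2) = 1/(2*238*(3 + 238) + (-113)**2) = 1/(2*238*241 + 12769) = 1/(114716 + 12769) = 1/127485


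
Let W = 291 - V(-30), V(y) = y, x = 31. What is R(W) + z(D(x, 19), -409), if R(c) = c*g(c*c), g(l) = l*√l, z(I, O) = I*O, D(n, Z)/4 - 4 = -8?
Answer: 10617454225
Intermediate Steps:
D(n, Z) = -16 (D(n, Z) = 16 + 4*(-8) = 16 - 32 = -16)
W = 321 (W = 291 - 1*(-30) = 291 + 30 = 321)
g(l) = l^(3/2)
R(c) = c*(c²)^(3/2) (R(c) = c*(c*c)^(3/2) = c*(c²)^(3/2))
R(W) + z(D(x, 19), -409) = 321*(321²)^(3/2) - 16*(-409) = 321*103041^(3/2) + 6544 = 321*33076161 + 6544 = 10617447681 + 6544 = 10617454225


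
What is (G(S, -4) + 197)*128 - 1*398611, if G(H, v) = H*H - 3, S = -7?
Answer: -367507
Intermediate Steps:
G(H, v) = -3 + H² (G(H, v) = H² - 3 = -3 + H²)
(G(S, -4) + 197)*128 - 1*398611 = ((-3 + (-7)²) + 197)*128 - 1*398611 = ((-3 + 49) + 197)*128 - 398611 = (46 + 197)*128 - 398611 = 243*128 - 398611 = 31104 - 398611 = -367507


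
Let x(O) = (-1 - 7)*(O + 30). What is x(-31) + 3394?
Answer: 3402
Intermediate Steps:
x(O) = -240 - 8*O (x(O) = -8*(30 + O) = -240 - 8*O)
x(-31) + 3394 = (-240 - 8*(-31)) + 3394 = (-240 + 248) + 3394 = 8 + 3394 = 3402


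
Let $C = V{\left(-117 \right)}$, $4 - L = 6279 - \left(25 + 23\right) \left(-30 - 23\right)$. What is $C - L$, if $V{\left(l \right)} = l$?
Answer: $8702$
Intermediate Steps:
$L = -8819$ ($L = 4 - \left(6279 - \left(25 + 23\right) \left(-30 - 23\right)\right) = 4 - \left(6279 - 48 \left(-53\right)\right) = 4 - \left(6279 - -2544\right) = 4 - \left(6279 + 2544\right) = 4 - 8823 = -8819$)
$C = -117$
$C - L = -117 - -8819 = -117 + 8819 = 8702$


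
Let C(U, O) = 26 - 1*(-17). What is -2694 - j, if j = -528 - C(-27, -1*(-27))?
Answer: -2123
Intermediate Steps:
C(U, O) = 43 (C(U, O) = 26 + 17 = 43)
j = -571 (j = -528 - 1*43 = -528 - 43 = -571)
-2694 - j = -2694 - 1*(-571) = -2694 + 571 = -2123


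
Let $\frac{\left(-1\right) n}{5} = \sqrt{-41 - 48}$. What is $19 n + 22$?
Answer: $22 - 95 i \sqrt{89} \approx 22.0 - 896.23 i$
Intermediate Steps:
$n = - 5 i \sqrt{89}$ ($n = - 5 \sqrt{-41 - 48} = - 5 \sqrt{-89} = - 5 i \sqrt{89} \approx - 47.17 i$)
$19 n + 22 = 19 \left(- 5 i \sqrt{89}\right) + 22 = - 95 i \sqrt{89} + 22 = 22 - 95 i \sqrt{89}$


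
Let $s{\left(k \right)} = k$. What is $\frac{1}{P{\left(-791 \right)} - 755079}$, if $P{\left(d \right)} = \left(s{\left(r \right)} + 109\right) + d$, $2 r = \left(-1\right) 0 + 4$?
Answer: $- \frac{1}{755759} \approx -1.3232 \cdot 10^{-6}$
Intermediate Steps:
$r = 2$ ($r = \frac{\left(-1\right) 0 + 4}{2} = \frac{0 + 4}{2} = \frac{1}{2} \cdot 4 = 2$)
$P{\left(d \right)} = 111 + d$ ($P{\left(d \right)} = \left(2 + 109\right) + d = 111 + d$)
$\frac{1}{P{\left(-791 \right)} - 755079} = \frac{1}{\left(111 - 791\right) - 755079} = \frac{1}{-680 - 755079} = \frac{1}{-755759} = - \frac{1}{755759}$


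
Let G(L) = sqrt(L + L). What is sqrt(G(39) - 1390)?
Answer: sqrt(-1390 + sqrt(78)) ≈ 37.164*I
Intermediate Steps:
G(L) = sqrt(2)*sqrt(L) (G(L) = sqrt(2*L) = sqrt(2)*sqrt(L))
sqrt(G(39) - 1390) = sqrt(sqrt(2)*sqrt(39) - 1390) = sqrt(sqrt(78) - 1390) = sqrt(-1390 + sqrt(78))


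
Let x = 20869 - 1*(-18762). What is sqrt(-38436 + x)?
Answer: sqrt(1195) ≈ 34.569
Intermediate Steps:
x = 39631 (x = 20869 + 18762 = 39631)
sqrt(-38436 + x) = sqrt(-38436 + 39631) = sqrt(1195)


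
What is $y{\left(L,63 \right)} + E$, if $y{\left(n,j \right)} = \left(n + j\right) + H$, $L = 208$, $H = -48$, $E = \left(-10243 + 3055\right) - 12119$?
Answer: $-19084$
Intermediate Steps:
$E = -19307$ ($E = -7188 - 12119 = -19307$)
$y{\left(n,j \right)} = -48 + j + n$ ($y{\left(n,j \right)} = \left(n + j\right) - 48 = \left(j + n\right) - 48 = -48 + j + n$)
$y{\left(L,63 \right)} + E = \left(-48 + 63 + 208\right) - 19307 = 223 - 19307 = -19084$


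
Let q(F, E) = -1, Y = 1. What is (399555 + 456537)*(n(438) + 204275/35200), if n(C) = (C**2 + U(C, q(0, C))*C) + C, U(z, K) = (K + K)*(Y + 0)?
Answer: 57680871945837/352 ≈ 1.6387e+11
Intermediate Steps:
U(z, K) = 2*K (U(z, K) = (K + K)*(1 + 0) = (2*K)*1 = 2*K)
n(C) = C**2 - C (n(C) = (C**2 + (2*(-1))*C) + C = (C**2 - 2*C) + C = C**2 - C)
(399555 + 456537)*(n(438) + 204275/35200) = (399555 + 456537)*(438*(-1 + 438) + 204275/35200) = 856092*(438*437 + 204275*(1/35200)) = 856092*(191406 + 8171/1408) = 856092*(269507819/1408) = 57680871945837/352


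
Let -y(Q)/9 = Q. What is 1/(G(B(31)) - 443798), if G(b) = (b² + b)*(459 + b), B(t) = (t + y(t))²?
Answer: 1/234393854065962 ≈ 4.2663e-15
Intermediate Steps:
y(Q) = -9*Q
B(t) = 64*t² (B(t) = (t - 9*t)² = (-8*t)² = 64*t²)
G(b) = (459 + b)*(b + b²) (G(b) = (b + b²)*(459 + b) = (459 + b)*(b + b²))
1/(G(B(31)) - 443798) = 1/((64*31²)*(459 + (64*31²)² + 460*(64*31²)) - 443798) = 1/((64*961)*(459 + (64*961)² + 460*(64*961)) - 443798) = 1/(61504*(459 + 61504² + 460*61504) - 443798) = 1/(61504*(459 + 3782742016 + 28291840) - 443798) = 1/(61504*3811034315 - 443798) = 1/(234393854509760 - 443798) = 1/234393854065962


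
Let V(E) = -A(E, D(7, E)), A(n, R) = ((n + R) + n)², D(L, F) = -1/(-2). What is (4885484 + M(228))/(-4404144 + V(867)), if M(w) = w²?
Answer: -19749872/29650537 ≈ -0.66609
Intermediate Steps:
D(L, F) = ½ (D(L, F) = -1*(-½) = ½)
A(n, R) = (R + 2*n)² (A(n, R) = ((R + n) + n)² = (R + 2*n)²)
V(E) = -(½ + 2*E)²
(4885484 + M(228))/(-4404144 + V(867)) = (4885484 + 228²)/(-4404144 - (1 + 4*867)²/4) = (4885484 + 51984)/(-4404144 - (1 + 3468)²/4) = 4937468/(-4404144 - ¼*3469²) = 4937468/(-4404144 - ¼*12033961) = 4937468/(-4404144 - 12033961/4) = 4937468/(-29650537/4) = 4937468*(-4/29650537) = -19749872/29650537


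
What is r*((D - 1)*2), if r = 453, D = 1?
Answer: 0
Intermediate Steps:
r*((D - 1)*2) = 453*((1 - 1)*2) = 453*(0*2) = 453*0 = 0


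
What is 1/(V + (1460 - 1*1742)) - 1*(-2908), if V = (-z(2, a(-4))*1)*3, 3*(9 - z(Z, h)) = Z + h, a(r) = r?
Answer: 904387/311 ≈ 2908.0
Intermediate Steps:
z(Z, h) = 9 - Z/3 - h/3 (z(Z, h) = 9 - (Z + h)/3 = 9 + (-Z/3 - h/3) = 9 - Z/3 - h/3)
V = -29 (V = (-(9 - ⅓*2 - ⅓*(-4))*1)*3 = (-(9 - ⅔ + 4/3)*1)*3 = (-1*29/3*1)*3 = -29/3*1*3 = -29/3*3 = -29)
1/(V + (1460 - 1*1742)) - 1*(-2908) = 1/(-29 + (1460 - 1*1742)) - 1*(-2908) = 1/(-29 + (1460 - 1742)) + 2908 = 1/(-29 - 282) + 2908 = 1/(-311) + 2908 = -1/311 + 2908 = 904387/311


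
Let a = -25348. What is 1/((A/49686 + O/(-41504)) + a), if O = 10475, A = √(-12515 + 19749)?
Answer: -26948587711839313115232/683099602747424386770554225 - 21397052511744*√7234/683099602747424386770554225 ≈ -3.9450e-5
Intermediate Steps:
A = √7234 ≈ 85.053
1/((A/49686 + O/(-41504)) + a) = 1/((√7234/49686 + 10475/(-41504)) - 25348) = 1/((√7234*(1/49686) + 10475*(-1/41504)) - 25348) = 1/((√7234/49686 - 10475/41504) - 25348) = 1/((-10475/41504 + √7234/49686) - 25348) = 1/(-1052053867/41504 + √7234/49686)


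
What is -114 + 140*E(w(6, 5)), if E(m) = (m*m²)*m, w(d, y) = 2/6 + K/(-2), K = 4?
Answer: 78266/81 ≈ 966.25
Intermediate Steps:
w(d, y) = -5/3 (w(d, y) = 2/6 + 4/(-2) = 2*(⅙) + 4*(-½) = ⅓ - 2 = -5/3)
E(m) = m⁴ (E(m) = m³*m = m⁴)
-114 + 140*E(w(6, 5)) = -114 + 140*(-5/3)⁴ = -114 + 140*(625/81) = -114 + 87500/81 = 78266/81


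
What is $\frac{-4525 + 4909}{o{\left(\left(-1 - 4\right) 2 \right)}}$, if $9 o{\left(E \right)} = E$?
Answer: $- \frac{1728}{5} \approx -345.6$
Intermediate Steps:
$o{\left(E \right)} = \frac{E}{9}$
$\frac{-4525 + 4909}{o{\left(\left(-1 - 4\right) 2 \right)}} = \frac{-4525 + 4909}{\frac{1}{9} \left(-1 - 4\right) 2} = \frac{384}{\frac{1}{9} \left(\left(-5\right) 2\right)} = \frac{384}{\frac{1}{9} \left(-10\right)} = \frac{384}{- \frac{10}{9}} = 384 \left(- \frac{9}{10}\right) = - \frac{1728}{5}$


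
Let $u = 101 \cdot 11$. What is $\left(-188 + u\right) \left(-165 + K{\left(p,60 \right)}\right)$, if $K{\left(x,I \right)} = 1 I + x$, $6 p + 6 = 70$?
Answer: $- \frac{261209}{3} \approx -87070.0$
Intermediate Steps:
$u = 1111$
$p = \frac{32}{3}$ ($p = -1 + \frac{1}{6} \cdot 70 = -1 + \frac{35}{3} = \frac{32}{3} \approx 10.667$)
$K{\left(x,I \right)} = I + x$
$\left(-188 + u\right) \left(-165 + K{\left(p,60 \right)}\right) = \left(-188 + 1111\right) \left(-165 + \left(60 + \frac{32}{3}\right)\right) = 923 \left(-165 + \frac{212}{3}\right) = 923 \left(- \frac{283}{3}\right) = - \frac{261209}{3}$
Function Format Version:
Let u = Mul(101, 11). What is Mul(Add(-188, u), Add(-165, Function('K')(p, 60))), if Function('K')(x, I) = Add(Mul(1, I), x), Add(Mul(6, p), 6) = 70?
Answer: Rational(-261209, 3) ≈ -87070.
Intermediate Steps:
u = 1111
p = Rational(32, 3) (p = Add(-1, Mul(Rational(1, 6), 70)) = Add(-1, Rational(35, 3)) = Rational(32, 3) ≈ 10.667)
Function('K')(x, I) = Add(I, x)
Mul(Add(-188, u), Add(-165, Function('K')(p, 60))) = Mul(Add(-188, 1111), Add(-165, Add(60, Rational(32, 3)))) = Mul(923, Add(-165, Rational(212, 3))) = Mul(923, Rational(-283, 3)) = Rational(-261209, 3)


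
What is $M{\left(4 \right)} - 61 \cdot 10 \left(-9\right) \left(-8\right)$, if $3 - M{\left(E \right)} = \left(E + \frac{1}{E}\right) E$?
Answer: $-43934$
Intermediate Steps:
$M{\left(E \right)} = 3 - E \left(E + \frac{1}{E}\right)$ ($M{\left(E \right)} = 3 - \left(E + \frac{1}{E}\right) E = 3 - E \left(E + \frac{1}{E}\right)$)
$M{\left(4 \right)} - 61 \cdot 10 \left(-9\right) \left(-8\right) = \left(2 - 4^{2}\right) - 61 \cdot 10 \left(-9\right) \left(-8\right) = \left(2 - 16\right) - 61 \left(\left(-90\right) \left(-8\right)\right) = \left(2 - 16\right) - 43920 = -14 - 43920 = -43934$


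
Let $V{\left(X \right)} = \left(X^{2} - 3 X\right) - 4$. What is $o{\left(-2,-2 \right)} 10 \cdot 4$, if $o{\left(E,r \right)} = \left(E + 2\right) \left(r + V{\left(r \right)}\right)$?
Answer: $0$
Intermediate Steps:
$V{\left(X \right)} = -4 + X^{2} - 3 X$
$o{\left(E,r \right)} = \left(2 + E\right) \left(-4 + r^{2} - 2 r\right)$ ($o{\left(E,r \right)} = \left(E + 2\right) \left(r - \left(4 - r^{2} + 3 r\right)\right) = \left(2 + E\right) \left(-4 + r^{2} - 2 r\right)$)
$o{\left(-2,-2 \right)} 10 \cdot 4 = \left(-8 - -8 + 2 \left(-2\right)^{2} - -4 - - 2 \left(4 - \left(-2\right)^{2} + 3 \left(-2\right)\right)\right) 10 \cdot 4 = \left(-8 + 8 + 2 \cdot 4 + 4 - - 2 \left(4 - 4 - 6\right)\right) 10 \cdot 4 = \left(-8 + 8 + 8 + 4 - - 2 \left(4 - 4 - 6\right)\right) 10 \cdot 4 = \left(-8 + 8 + 8 + 4 - \left(-2\right) \left(-6\right)\right) 10 \cdot 4 = \left(-8 + 8 + 8 + 4 - 12\right) 10 \cdot 4 = 0 \cdot 10 \cdot 4 = 0 \cdot 4 = 0$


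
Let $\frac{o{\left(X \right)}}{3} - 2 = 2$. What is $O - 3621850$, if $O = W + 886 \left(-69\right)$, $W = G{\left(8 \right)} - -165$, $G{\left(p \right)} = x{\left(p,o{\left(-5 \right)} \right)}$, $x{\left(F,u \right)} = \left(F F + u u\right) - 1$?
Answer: $-3682612$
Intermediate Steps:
$o{\left(X \right)} = 12$ ($o{\left(X \right)} = 6 + 3 \cdot 2 = 6 + 6 = 12$)
$x{\left(F,u \right)} = -1 + F^{2} + u^{2}$ ($x{\left(F,u \right)} = \left(F^{2} + u^{2}\right) - 1 = -1 + F^{2} + u^{2}$)
$G{\left(p \right)} = 143 + p^{2}$ ($G{\left(p \right)} = -1 + p^{2} + 12^{2} = -1 + p^{2} + 144 = 143 + p^{2}$)
$W = 372$ ($W = \left(143 + 8^{2}\right) - -165 = \left(143 + 64\right) + 165 = 207 + 165 = 372$)
$O = -60762$ ($O = 372 + 886 \left(-69\right) = 372 - 61134 = -60762$)
$O - 3621850 = -60762 - 3621850 = -3682612$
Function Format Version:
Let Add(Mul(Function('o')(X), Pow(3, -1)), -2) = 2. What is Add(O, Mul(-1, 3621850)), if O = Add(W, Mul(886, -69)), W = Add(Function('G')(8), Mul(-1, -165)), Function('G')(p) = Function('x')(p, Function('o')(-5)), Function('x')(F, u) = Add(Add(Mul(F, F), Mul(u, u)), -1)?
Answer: -3682612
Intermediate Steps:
Function('o')(X) = 12 (Function('o')(X) = Add(6, Mul(3, 2)) = Add(6, 6) = 12)
Function('x')(F, u) = Add(-1, Pow(F, 2), Pow(u, 2)) (Function('x')(F, u) = Add(Add(Pow(F, 2), Pow(u, 2)), -1) = Add(-1, Pow(F, 2), Pow(u, 2)))
Function('G')(p) = Add(143, Pow(p, 2)) (Function('G')(p) = Add(-1, Pow(p, 2), Pow(12, 2)) = Add(-1, Pow(p, 2), 144) = Add(143, Pow(p, 2)))
W = 372 (W = Add(Add(143, Pow(8, 2)), Mul(-1, -165)) = Add(Add(143, 64), 165) = Add(207, 165) = 372)
O = -60762 (O = Add(372, Mul(886, -69)) = Add(372, -61134) = -60762)
Add(O, Mul(-1, 3621850)) = Add(-60762, Mul(-1, 3621850)) = Add(-60762, -3621850) = -3682612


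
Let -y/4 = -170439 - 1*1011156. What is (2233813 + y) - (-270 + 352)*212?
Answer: 6942809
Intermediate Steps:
y = 4726380 (y = -4*(-170439 - 1*1011156) = -4*(-170439 - 1011156) = -4*(-1181595) = 4726380)
(2233813 + y) - (-270 + 352)*212 = (2233813 + 4726380) - (-270 + 352)*212 = 6960193 - 82*212 = 6960193 - 1*17384 = 6960193 - 17384 = 6942809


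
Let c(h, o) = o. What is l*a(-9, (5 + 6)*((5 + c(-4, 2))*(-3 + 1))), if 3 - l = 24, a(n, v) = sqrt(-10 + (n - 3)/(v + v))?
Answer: -3*I*sqrt(59059)/11 ≈ -66.278*I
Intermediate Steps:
a(n, v) = sqrt(-10 + (-3 + n)/(2*v)) (a(n, v) = sqrt(-10 + (-3 + n)/((2*v))) = sqrt(-10 + (-3 + n)*(1/(2*v))) = sqrt(-10 + (-3 + n)/(2*v)))
l = -21 (l = 3 - 1*24 = 3 - 24 = -21)
l*a(-9, (5 + 6)*((5 + c(-4, 2))*(-3 + 1))) = -21*sqrt(2)*sqrt((-3 - 9 - 20*(5 + 6)*(5 + 2)*(-3 + 1))/(((5 + 6)*((5 + 2)*(-3 + 1)))))/2 = -21*sqrt(2)*sqrt((-3 - 9 - 220*7*(-2))/((11*(7*(-2)))))/2 = -21*sqrt(2)*sqrt((-3 - 9 - 220*(-14))/((11*(-14))))/2 = -21*sqrt(2)*sqrt((-3 - 9 - 20*(-154))/(-154))/2 = -21*sqrt(2)*sqrt(-(-3 - 9 + 3080)/154)/2 = -21*sqrt(2)*sqrt(-1/154*3068)/2 = -21*sqrt(2)*sqrt(-1534/77)/2 = -21*sqrt(2)*I*sqrt(118118)/77/2 = -3*I*sqrt(59059)/11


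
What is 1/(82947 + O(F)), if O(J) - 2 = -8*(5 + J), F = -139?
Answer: 1/84021 ≈ 1.1902e-5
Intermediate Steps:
O(J) = -38 - 8*J (O(J) = 2 - 8*(5 + J) = 2 + (-40 - 8*J) = -38 - 8*J)
1/(82947 + O(F)) = 1/(82947 + (-38 - 8*(-139))) = 1/(82947 + (-38 + 1112)) = 1/(82947 + 1074) = 1/84021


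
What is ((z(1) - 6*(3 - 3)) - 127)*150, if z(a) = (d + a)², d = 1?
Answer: -18450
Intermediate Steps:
z(a) = (1 + a)²
((z(1) - 6*(3 - 3)) - 127)*150 = (((1 + 1)² - 6*(3 - 3)) - 127)*150 = ((2² - 6*0) - 127)*150 = ((4 + 0) - 127)*150 = (4 - 127)*150 = -123*150 = -18450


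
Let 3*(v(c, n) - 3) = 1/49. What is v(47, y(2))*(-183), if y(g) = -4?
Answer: -26962/49 ≈ -550.25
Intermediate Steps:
v(c, n) = 442/147 (v(c, n) = 3 + (⅓)/49 = 3 + (⅓)*(1/49) = 3 + 1/147 = 442/147)
v(47, y(2))*(-183) = (442/147)*(-183) = -26962/49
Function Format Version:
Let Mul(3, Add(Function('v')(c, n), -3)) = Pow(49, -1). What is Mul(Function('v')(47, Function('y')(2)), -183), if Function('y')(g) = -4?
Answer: Rational(-26962, 49) ≈ -550.25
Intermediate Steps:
Function('v')(c, n) = Rational(442, 147) (Function('v')(c, n) = Add(3, Mul(Rational(1, 3), Pow(49, -1))) = Add(3, Mul(Rational(1, 3), Rational(1, 49))) = Add(3, Rational(1, 147)) = Rational(442, 147))
Mul(Function('v')(47, Function('y')(2)), -183) = Mul(Rational(442, 147), -183) = Rational(-26962, 49)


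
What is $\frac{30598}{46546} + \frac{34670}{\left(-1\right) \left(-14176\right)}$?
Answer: $\frac{511876767}{164959024} \approx 3.1031$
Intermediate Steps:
$\frac{30598}{46546} + \frac{34670}{\left(-1\right) \left(-14176\right)} = 30598 \cdot \frac{1}{46546} + \frac{34670}{14176} = \frac{15299}{23273} + 34670 \cdot \frac{1}{14176} = \frac{15299}{23273} + \frac{17335}{7088} = \frac{511876767}{164959024}$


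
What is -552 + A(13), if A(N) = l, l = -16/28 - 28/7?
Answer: -3896/7 ≈ -556.57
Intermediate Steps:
l = -32/7 (l = -16*1/28 - 28*⅐ = -4/7 - 4 = -32/7 ≈ -4.5714)
A(N) = -32/7
-552 + A(13) = -552 - 32/7 = -3896/7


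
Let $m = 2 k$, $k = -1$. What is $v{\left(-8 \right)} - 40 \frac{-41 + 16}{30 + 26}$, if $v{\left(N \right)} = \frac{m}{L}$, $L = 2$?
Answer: $\frac{118}{7} \approx 16.857$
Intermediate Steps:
$m = -2$ ($m = 2 \left(-1\right) = -2$)
$v{\left(N \right)} = -1$ ($v{\left(N \right)} = - \frac{2}{2} = \left(-2\right) \frac{1}{2} = -1$)
$v{\left(-8 \right)} - 40 \frac{-41 + 16}{30 + 26} = -1 - 40 \frac{-41 + 16}{30 + 26} = -1 - 40 \left(- \frac{25}{56}\right) = -1 - 40 \left(\left(-25\right) \frac{1}{56}\right) = -1 - - \frac{125}{7} = -1 + \frac{125}{7} = \frac{118}{7}$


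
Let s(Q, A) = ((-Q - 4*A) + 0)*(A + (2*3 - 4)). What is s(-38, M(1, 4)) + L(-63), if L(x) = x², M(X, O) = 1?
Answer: 4071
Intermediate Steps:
s(Q, A) = (2 + A)*(-Q - 4*A) (s(Q, A) = (-Q - 4*A)*(A + (6 - 4)) = (-Q - 4*A)*(A + 2) = (-Q - 4*A)*(2 + A) = (2 + A)*(-Q - 4*A))
s(-38, M(1, 4)) + L(-63) = (-8*1 - 4*1² - 2*(-38) - 1*1*(-38)) + (-63)² = (-8 - 4*1 + 76 + 38) + 3969 = (-8 - 4 + 76 + 38) + 3969 = 102 + 3969 = 4071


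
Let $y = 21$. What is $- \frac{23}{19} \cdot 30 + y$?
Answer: $- \frac{291}{19} \approx -15.316$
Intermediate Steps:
$- \frac{23}{19} \cdot 30 + y = - \frac{23}{19} \cdot 30 + 21 = \left(-23\right) \frac{1}{19} \cdot 30 + 21 = \left(- \frac{23}{19}\right) 30 + 21 = - \frac{690}{19} + 21 = - \frac{291}{19}$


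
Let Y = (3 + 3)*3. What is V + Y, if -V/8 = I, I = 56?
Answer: -430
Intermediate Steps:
Y = 18 (Y = 6*3 = 18)
V = -448 (V = -8*56 = -448)
V + Y = -448 + 18 = -430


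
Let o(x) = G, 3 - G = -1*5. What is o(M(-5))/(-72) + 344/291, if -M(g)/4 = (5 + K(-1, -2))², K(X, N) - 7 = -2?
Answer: 935/873 ≈ 1.0710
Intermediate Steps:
K(X, N) = 5 (K(X, N) = 7 - 2 = 5)
G = 8 (G = 3 - (-1)*5 = 3 - 1*(-5) = 3 + 5 = 8)
M(g) = -400 (M(g) = -4*(5 + 5)² = -4*10² = -4*100 = -400)
o(x) = 8
o(M(-5))/(-72) + 344/291 = 8/(-72) + 344/291 = 8*(-1/72) + 344*(1/291) = -⅑ + 344/291 = 935/873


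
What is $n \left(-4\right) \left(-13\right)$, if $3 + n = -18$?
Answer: $-1092$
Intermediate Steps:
$n = -21$ ($n = -3 - 18 = -21$)
$n \left(-4\right) \left(-13\right) = \left(-21\right) \left(-4\right) \left(-13\right) = 84 \left(-13\right) = -1092$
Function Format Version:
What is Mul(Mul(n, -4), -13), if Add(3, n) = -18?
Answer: -1092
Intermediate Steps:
n = -21 (n = Add(-3, -18) = -21)
Mul(Mul(n, -4), -13) = Mul(Mul(-21, -4), -13) = Mul(84, -13) = -1092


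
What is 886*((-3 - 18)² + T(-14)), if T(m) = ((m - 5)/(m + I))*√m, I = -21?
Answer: 390726 + 16834*I*√14/35 ≈ 3.9073e+5 + 1799.6*I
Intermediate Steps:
T(m) = √m*(-5 + m)/(-21 + m) (T(m) = ((m - 5)/(m - 21))*√m = ((-5 + m)/(-21 + m))*√m = √m*(-5 + m)/(-21 + m))
886*((-3 - 18)² + T(-14)) = 886*((-3 - 18)² + √(-14)*(-5 - 14)/(-21 - 14)) = 886*((-21)² + (I*√14)*(-19)/(-35)) = 886*(441 + (I*√14)*(-1/35)*(-19)) = 886*(441 + 19*I*√14/35) = 390726 + 16834*I*√14/35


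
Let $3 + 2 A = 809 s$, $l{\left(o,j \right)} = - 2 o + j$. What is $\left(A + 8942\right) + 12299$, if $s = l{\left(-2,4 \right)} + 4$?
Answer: $\frac{52187}{2} \approx 26094.0$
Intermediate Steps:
$l{\left(o,j \right)} = j - 2 o$
$s = 12$ ($s = \left(4 - -4\right) + 4 = \left(4 + 4\right) + 4 = 8 + 4 = 12$)
$A = \frac{9705}{2}$ ($A = - \frac{3}{2} + \frac{809 \cdot 12}{2} = - \frac{3}{2} + \frac{1}{2} \cdot 9708 = - \frac{3}{2} + 4854 = \frac{9705}{2} \approx 4852.5$)
$\left(A + 8942\right) + 12299 = \left(\frac{9705}{2} + 8942\right) + 12299 = \frac{27589}{2} + 12299 = \frac{52187}{2}$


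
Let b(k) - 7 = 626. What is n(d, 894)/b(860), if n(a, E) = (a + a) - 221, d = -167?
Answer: -185/211 ≈ -0.87678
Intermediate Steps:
b(k) = 633 (b(k) = 7 + 626 = 633)
n(a, E) = -221 + 2*a (n(a, E) = 2*a - 221 = -221 + 2*a)
n(d, 894)/b(860) = (-221 + 2*(-167))/633 = (-221 - 334)*(1/633) = -555*1/633 = -185/211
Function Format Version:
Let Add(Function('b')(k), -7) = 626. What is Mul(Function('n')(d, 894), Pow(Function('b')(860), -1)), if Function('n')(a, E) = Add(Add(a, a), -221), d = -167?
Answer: Rational(-185, 211) ≈ -0.87678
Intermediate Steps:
Function('b')(k) = 633 (Function('b')(k) = Add(7, 626) = 633)
Function('n')(a, E) = Add(-221, Mul(2, a)) (Function('n')(a, E) = Add(Mul(2, a), -221) = Add(-221, Mul(2, a)))
Mul(Function('n')(d, 894), Pow(Function('b')(860), -1)) = Mul(Add(-221, Mul(2, -167)), Pow(633, -1)) = Mul(Add(-221, -334), Rational(1, 633)) = Mul(-555, Rational(1, 633)) = Rational(-185, 211)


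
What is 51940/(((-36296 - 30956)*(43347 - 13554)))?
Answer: -12985/500909709 ≈ -2.5923e-5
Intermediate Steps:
51940/(((-36296 - 30956)*(43347 - 13554))) = 51940/((-67252*29793)) = 51940/(-2003638836) = 51940*(-1/2003638836) = -12985/500909709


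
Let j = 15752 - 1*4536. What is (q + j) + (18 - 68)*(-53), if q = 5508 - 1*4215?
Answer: 15159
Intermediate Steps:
q = 1293 (q = 5508 - 4215 = 1293)
j = 11216 (j = 15752 - 4536 = 11216)
(q + j) + (18 - 68)*(-53) = (1293 + 11216) + (18 - 68)*(-53) = 12509 - 50*(-53) = 12509 + 2650 = 15159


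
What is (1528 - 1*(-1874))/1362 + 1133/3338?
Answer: 2149837/757726 ≈ 2.8372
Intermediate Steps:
(1528 - 1*(-1874))/1362 + 1133/3338 = (1528 + 1874)*(1/1362) + 1133*(1/3338) = 3402*(1/1362) + 1133/3338 = 567/227 + 1133/3338 = 2149837/757726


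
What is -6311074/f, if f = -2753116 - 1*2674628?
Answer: 450791/387696 ≈ 1.1627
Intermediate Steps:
f = -5427744 (f = -2753116 - 2674628 = -5427744)
-6311074/f = -6311074/(-5427744) = -6311074*(-1/5427744) = 450791/387696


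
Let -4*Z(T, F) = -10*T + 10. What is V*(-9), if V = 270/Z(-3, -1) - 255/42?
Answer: 4167/14 ≈ 297.64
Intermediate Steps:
Z(T, F) = -5/2 + 5*T/2 (Z(T, F) = -(-10*T + 10)/4 = -(10 - 10*T)/4 = -5/2 + 5*T/2)
V = -463/14 (V = 270/(-5/2 + (5/2)*(-3)) - 255/42 = 270/(-5/2 - 15/2) - 255*1/42 = 270/(-10) - 85/14 = 270*(-1/10) - 85/14 = -27 - 85/14 = -463/14 ≈ -33.071)
V*(-9) = -463/14*(-9) = 4167/14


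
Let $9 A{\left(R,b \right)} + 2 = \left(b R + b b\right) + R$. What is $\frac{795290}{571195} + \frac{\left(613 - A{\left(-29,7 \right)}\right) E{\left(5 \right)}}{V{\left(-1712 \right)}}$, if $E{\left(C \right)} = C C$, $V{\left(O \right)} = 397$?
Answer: $\frac{16853083684}{408175947} \approx 41.289$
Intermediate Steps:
$A{\left(R,b \right)} = - \frac{2}{9} + \frac{R}{9} + \frac{b^{2}}{9} + \frac{R b}{9}$ ($A{\left(R,b \right)} = - \frac{2}{9} + \frac{\left(b R + b b\right) + R}{9} = - \frac{2}{9} + \frac{\left(R b + b^{2}\right) + R}{9} = - \frac{2}{9} + \frac{\left(b^{2} + R b\right) + R}{9} = - \frac{2}{9} + \frac{R + b^{2} + R b}{9} = - \frac{2}{9} + \left(\frac{R}{9} + \frac{b^{2}}{9} + \frac{R b}{9}\right) = - \frac{2}{9} + \frac{R}{9} + \frac{b^{2}}{9} + \frac{R b}{9}$)
$E{\left(C \right)} = C^{2}$
$\frac{795290}{571195} + \frac{\left(613 - A{\left(-29,7 \right)}\right) E{\left(5 \right)}}{V{\left(-1712 \right)}} = \frac{795290}{571195} + \frac{\left(613 - \left(- \frac{2}{9} + \frac{1}{9} \left(-29\right) + \frac{7^{2}}{9} + \frac{1}{9} \left(-29\right) 7\right)\right) 5^{2}}{397} = 795290 \cdot \frac{1}{571195} + \left(613 - \left(- \frac{2}{9} - \frac{29}{9} + \frac{1}{9} \cdot 49 - \frac{203}{9}\right)\right) 25 \cdot \frac{1}{397} = \frac{159058}{114239} + \left(613 - \left(- \frac{2}{9} - \frac{29}{9} + \frac{49}{9} - \frac{203}{9}\right)\right) 25 \cdot \frac{1}{397} = \frac{159058}{114239} + \left(613 - - \frac{185}{9}\right) 25 \cdot \frac{1}{397} = \frac{159058}{114239} + \left(613 + \frac{185}{9}\right) 25 \cdot \frac{1}{397} = \frac{159058}{114239} + \frac{5702}{9} \cdot 25 \cdot \frac{1}{397} = \frac{159058}{114239} + \frac{142550}{9} \cdot \frac{1}{397} = \frac{159058}{114239} + \frac{142550}{3573} = \frac{16853083684}{408175947}$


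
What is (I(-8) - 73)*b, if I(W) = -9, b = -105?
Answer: 8610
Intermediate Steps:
(I(-8) - 73)*b = (-9 - 73)*(-105) = -82*(-105) = 8610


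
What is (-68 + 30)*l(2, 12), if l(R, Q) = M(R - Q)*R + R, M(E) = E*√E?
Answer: -76 + 760*I*√10 ≈ -76.0 + 2403.3*I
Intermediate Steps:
M(E) = E^(3/2)
l(R, Q) = R + R*(R - Q)^(3/2) (l(R, Q) = (R - Q)^(3/2)*R + R = R*(R - Q)^(3/2) + R = R + R*(R - Q)^(3/2))
(-68 + 30)*l(2, 12) = (-68 + 30)*(2*(1 + (2 - 1*12)^(3/2))) = -76*(1 + (2 - 12)^(3/2)) = -76*(1 + (-10)^(3/2)) = -76*(1 - 10*I*√10) = -38*(2 - 20*I*√10) = -76 + 760*I*√10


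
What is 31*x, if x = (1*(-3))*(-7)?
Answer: 651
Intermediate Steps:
x = 21 (x = -3*(-7) = 21)
31*x = 31*21 = 651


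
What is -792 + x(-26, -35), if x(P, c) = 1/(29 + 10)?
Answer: -30887/39 ≈ -791.97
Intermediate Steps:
x(P, c) = 1/39
-792 + x(-26, -35) = -792 + 1/39 = -30887/39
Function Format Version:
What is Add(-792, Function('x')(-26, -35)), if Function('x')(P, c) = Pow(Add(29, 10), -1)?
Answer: Rational(-30887, 39) ≈ -791.97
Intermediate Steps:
Function('x')(P, c) = Rational(1, 39) (Function('x')(P, c) = Pow(39, -1) = Rational(1, 39))
Add(-792, Function('x')(-26, -35)) = Add(-792, Rational(1, 39)) = Rational(-30887, 39)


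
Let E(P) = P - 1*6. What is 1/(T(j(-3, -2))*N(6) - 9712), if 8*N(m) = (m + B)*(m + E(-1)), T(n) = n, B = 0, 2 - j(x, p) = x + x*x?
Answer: -1/9709 ≈ -0.00010300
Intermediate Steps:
j(x, p) = 2 - x - x² (j(x, p) = 2 - (x + x*x) = 2 - (x + x²) = 2 + (-x - x²) = 2 - x - x²)
E(P) = -6 + P (E(P) = P - 6 = -6 + P)
N(m) = m*(-7 + m)/8 (N(m) = ((m + 0)*(m + (-6 - 1)))/8 = (m*(m - 7))/8 = (m*(-7 + m))/8 = m*(-7 + m)/8)
1/(T(j(-3, -2))*N(6) - 9712) = 1/((2 - 1*(-3) - 1*(-3)²)*((⅛)*6*(-7 + 6)) - 9712) = 1/((2 + 3 - 1*9)*((⅛)*6*(-1)) - 9712) = 1/((2 + 3 - 9)*(-¾) - 9712) = 1/(-4*(-¾) - 9712) = 1/(3 - 9712) = 1/(-9709) = -1/9709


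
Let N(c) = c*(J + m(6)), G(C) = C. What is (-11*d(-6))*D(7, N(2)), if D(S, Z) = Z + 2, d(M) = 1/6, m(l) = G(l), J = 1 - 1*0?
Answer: -88/3 ≈ -29.333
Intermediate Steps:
J = 1 (J = 1 + 0 = 1)
m(l) = l
d(M) = ⅙
N(c) = 7*c (N(c) = c*(1 + 6) = c*7 = 7*c)
D(S, Z) = 2 + Z
(-11*d(-6))*D(7, N(2)) = (-11*⅙)*(2 + 7*2) = -11*(2 + 14)/6 = -11/6*16 = -88/3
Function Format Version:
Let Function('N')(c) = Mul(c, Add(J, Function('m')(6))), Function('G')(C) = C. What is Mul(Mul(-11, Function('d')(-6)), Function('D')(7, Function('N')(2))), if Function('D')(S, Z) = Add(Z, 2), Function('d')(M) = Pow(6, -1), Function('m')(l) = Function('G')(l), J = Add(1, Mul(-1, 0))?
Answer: Rational(-88, 3) ≈ -29.333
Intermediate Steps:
J = 1 (J = Add(1, 0) = 1)
Function('m')(l) = l
Function('d')(M) = Rational(1, 6)
Function('N')(c) = Mul(7, c) (Function('N')(c) = Mul(c, Add(1, 6)) = Mul(c, 7) = Mul(7, c))
Function('D')(S, Z) = Add(2, Z)
Mul(Mul(-11, Function('d')(-6)), Function('D')(7, Function('N')(2))) = Mul(Mul(-11, Rational(1, 6)), Add(2, Mul(7, 2))) = Mul(Rational(-11, 6), Add(2, 14)) = Mul(Rational(-11, 6), 16) = Rational(-88, 3)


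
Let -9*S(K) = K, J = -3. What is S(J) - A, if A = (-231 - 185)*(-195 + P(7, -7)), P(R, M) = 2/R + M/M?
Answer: -1692281/21 ≈ -80585.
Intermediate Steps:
P(R, M) = 1 + 2/R (P(R, M) = 2/R + 1 = 1 + 2/R)
S(K) = -K/9
A = 564096/7 (A = (-231 - 185)*(-195 + (2 + 7)/7) = -416*(-195 + (⅐)*9) = -416*(-195 + 9/7) = -416*(-1356/7) = 564096/7 ≈ 80585.)
S(J) - A = -⅑*(-3) - 1*564096/7 = ⅓ - 564096/7 = -1692281/21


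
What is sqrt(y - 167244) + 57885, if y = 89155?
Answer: 57885 + I*sqrt(78089) ≈ 57885.0 + 279.44*I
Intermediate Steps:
sqrt(y - 167244) + 57885 = sqrt(89155 - 167244) + 57885 = sqrt(-78089) + 57885 = I*sqrt(78089) + 57885 = 57885 + I*sqrt(78089)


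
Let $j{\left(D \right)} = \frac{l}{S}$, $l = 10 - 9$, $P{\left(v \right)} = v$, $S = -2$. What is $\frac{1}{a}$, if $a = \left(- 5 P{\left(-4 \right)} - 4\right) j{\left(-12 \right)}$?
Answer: $- \frac{1}{8} \approx -0.125$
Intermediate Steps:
$l = 1$
$j{\left(D \right)} = - \frac{1}{2}$ ($j{\left(D \right)} = 1 \frac{1}{-2} = 1 \left(- \frac{1}{2}\right) = - \frac{1}{2}$)
$a = -8$ ($a = \left(\left(-5\right) \left(-4\right) - 4\right) \left(- \frac{1}{2}\right) = \left(20 - 4\right) \left(- \frac{1}{2}\right) = 16 \left(- \frac{1}{2}\right) = -8$)
$\frac{1}{a} = \frac{1}{-8} = - \frac{1}{8}$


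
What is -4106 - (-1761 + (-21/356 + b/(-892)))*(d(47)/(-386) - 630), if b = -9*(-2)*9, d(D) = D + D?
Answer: -17070363516757/15321884 ≈ -1.1141e+6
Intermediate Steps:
d(D) = 2*D
b = 162 (b = 18*9 = 162)
-4106 - (-1761 + (-21/356 + b/(-892)))*(d(47)/(-386) - 630) = -4106 - (-1761 + (-21/356 + 162/(-892)))*((2*47)/(-386) - 630) = -4106 - (-1761 + (-21*1/356 + 162*(-1/892)))*(94*(-1/386) - 630) = -4106 - (-1761 + (-21/356 - 81/446))*(-47/193 - 630) = -4106 - (-1761 - 19101/79388)*(-121637)/193 = -4106 - (-139821369)*(-121637)/(79388*193) = -4106 - 1*17007451861053/15321884 = -4106 - 17007451861053/15321884 = -17070363516757/15321884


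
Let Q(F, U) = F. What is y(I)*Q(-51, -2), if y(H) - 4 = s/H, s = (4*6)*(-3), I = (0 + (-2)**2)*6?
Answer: -51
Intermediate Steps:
I = 24 (I = (0 + 4)*6 = 4*6 = 24)
s = -72 (s = 24*(-3) = -72)
y(H) = 4 - 72/H
y(I)*Q(-51, -2) = (4 - 72/24)*(-51) = (4 - 72*1/24)*(-51) = (4 - 3)*(-51) = 1*(-51) = -51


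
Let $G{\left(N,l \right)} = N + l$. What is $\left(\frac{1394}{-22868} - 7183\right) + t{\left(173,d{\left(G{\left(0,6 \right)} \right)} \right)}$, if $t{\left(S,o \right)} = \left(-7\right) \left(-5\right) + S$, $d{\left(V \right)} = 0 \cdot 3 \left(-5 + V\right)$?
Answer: $- \frac{79752847}{11434} \approx -6975.1$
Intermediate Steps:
$d{\left(V \right)} = 0$ ($d{\left(V \right)} = 0 \left(-5 + V\right) = 0$)
$t{\left(S,o \right)} = 35 + S$
$\left(\frac{1394}{-22868} - 7183\right) + t{\left(173,d{\left(G{\left(0,6 \right)} \right)} \right)} = \left(\frac{1394}{-22868} - 7183\right) + \left(35 + 173\right) = \left(1394 \left(- \frac{1}{22868}\right) - 7183\right) + 208 = \left(- \frac{697}{11434} - 7183\right) + 208 = - \frac{82131119}{11434} + 208 = - \frac{79752847}{11434}$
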